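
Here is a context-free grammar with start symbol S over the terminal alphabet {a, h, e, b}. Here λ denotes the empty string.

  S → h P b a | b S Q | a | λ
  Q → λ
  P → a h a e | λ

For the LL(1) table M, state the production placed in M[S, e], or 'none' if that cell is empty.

FIRST(S) = {λ, a, b, h}
FIRST(Q) = {λ}
FIRST(P) = {λ, a}
FOLLOW(S) includes $ since S is the start symbol.
FOLLOW(S): in S→b S Q, S is followed by Q with FIRST {λ}; in S→b S Q, the suffix after S is nullable (adds nothing new). Thus FOLLOW(S) = {$}.
For S → h P b a: FIRST(h P b a) = {h}, so it goes in M[S, t] for t ∈ {h}.
For S → b S Q: FIRST(b S Q) = {b}, so it goes in M[S, t] for t ∈ {b}.
For S → a: FIRST(a) = {a}, so it goes in M[S, t] for t ∈ {a}.
For S → λ: FIRST(λ) = {λ}, so it goes in M[S, t] for t ∈ {}; since λ ∈ FIRST, also for every t ∈ FOLLOW(S) = {$}.
None of these place a production in M[S, e].

none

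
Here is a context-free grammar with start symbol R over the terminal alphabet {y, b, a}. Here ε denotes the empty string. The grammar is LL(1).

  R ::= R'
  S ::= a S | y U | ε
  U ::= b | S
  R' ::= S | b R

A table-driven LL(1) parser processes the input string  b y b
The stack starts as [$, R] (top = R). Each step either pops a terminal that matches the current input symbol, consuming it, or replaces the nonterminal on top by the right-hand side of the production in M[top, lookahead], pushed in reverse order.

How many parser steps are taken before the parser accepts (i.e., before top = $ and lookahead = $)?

9

     Stack  Input    Action
  1  $ R    b y b $  expand R ::= R'
  2  $ R'   b y b $  expand R' ::= b R
  3  $ R b  b y b $  match b
  4  $ R    y b $    expand R ::= R'
  5  $ R'   y b $    expand R' ::= S
  6  $ S    y b $    expand S ::= y U
  7  $ U y  y b $    match y
  8  $ U    b $      expand U ::= b
  9  $ b    b $      match b
Accept reached after 9 steps.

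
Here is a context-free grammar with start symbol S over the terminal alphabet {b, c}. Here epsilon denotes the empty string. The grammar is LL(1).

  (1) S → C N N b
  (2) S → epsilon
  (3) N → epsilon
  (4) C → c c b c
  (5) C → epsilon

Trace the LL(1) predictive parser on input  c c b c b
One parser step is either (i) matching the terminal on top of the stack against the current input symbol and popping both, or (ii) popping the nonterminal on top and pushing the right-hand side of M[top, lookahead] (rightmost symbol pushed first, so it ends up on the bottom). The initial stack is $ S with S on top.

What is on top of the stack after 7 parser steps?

step 1: stack=$ S  input=c c b c b $  — expand S → C N N b
step 2: stack=$ b N N C  input=c c b c b $  — expand C → c c b c
step 3: stack=$ b N N c b c c  input=c c b c b $  — match c
step 4: stack=$ b N N c b c  input=c b c b $  — match c
step 5: stack=$ b N N c b  input=b c b $  — match b
step 6: stack=$ b N N c  input=c b $  — match c
step 7: stack=$ b N N  input=b $  — expand N → epsilon
Stack after step 7: $ b N (top = N).

N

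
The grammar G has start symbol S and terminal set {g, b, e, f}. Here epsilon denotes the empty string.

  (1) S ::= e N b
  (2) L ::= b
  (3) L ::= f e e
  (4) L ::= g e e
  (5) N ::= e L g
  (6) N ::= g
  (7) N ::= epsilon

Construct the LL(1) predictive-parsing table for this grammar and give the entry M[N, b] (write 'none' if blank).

FIRST(S) = {e}
FIRST(L) = {b, f, g}
FIRST(N) = {epsilon, e, g}
FOLLOW(S) includes $ since S is the start symbol.
FOLLOW(N): in S::=e N b, N is followed by b with FIRST {b}. Thus FOLLOW(N) = {b}.
For N ::= e L g: FIRST(e L g) = {e}, so it goes in M[N, t] for t ∈ {e}.
For N ::= g: FIRST(g) = {g}, so it goes in M[N, t] for t ∈ {g}.
For N ::= epsilon: FIRST(epsilon) = {epsilon}, so it goes in M[N, t] for t ∈ {}; since epsilon ∈ FIRST, also for every t ∈ FOLLOW(N) = {b}.

N ::= epsilon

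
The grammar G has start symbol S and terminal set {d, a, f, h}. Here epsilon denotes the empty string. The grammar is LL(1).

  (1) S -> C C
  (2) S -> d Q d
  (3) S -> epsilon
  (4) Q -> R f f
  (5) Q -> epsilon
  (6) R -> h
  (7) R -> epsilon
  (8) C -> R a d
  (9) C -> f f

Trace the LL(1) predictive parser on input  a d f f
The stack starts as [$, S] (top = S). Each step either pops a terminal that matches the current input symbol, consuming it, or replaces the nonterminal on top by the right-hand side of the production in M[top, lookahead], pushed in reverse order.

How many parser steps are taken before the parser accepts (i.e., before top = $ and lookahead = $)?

8

step 1: stack=$ S  input=a d f f $  — expand S -> C C
step 2: stack=$ C C  input=a d f f $  — expand C -> R a d
step 3: stack=$ C d a R  input=a d f f $  — expand R -> epsilon
step 4: stack=$ C d a  input=a d f f $  — match a
step 5: stack=$ C d  input=d f f $  — match d
step 6: stack=$ C  input=f f $  — expand C -> f f
step 7: stack=$ f f  input=f f $  — match f
step 8: stack=$ f  input=f $  — match f
Accept reached after 8 steps.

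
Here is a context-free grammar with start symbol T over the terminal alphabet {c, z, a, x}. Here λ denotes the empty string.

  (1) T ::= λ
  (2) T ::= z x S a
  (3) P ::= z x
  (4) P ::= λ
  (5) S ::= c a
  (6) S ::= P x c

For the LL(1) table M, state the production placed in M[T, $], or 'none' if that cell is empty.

T ::= λ

FIRST(T) = {λ, z}
FIRST(P) = {λ, z}
FIRST(S) = {c, x, z}  (via P x c)
FOLLOW(T) includes $ since T is the start symbol.
FOLLOW(T): T appears on no right-hand side. Thus FOLLOW(T) = {$}.
For T ::= λ: FIRST(λ) = {λ}, so it goes in M[T, t] for t ∈ {}; since λ ∈ FIRST, also for every t ∈ FOLLOW(T) = {$}.
For T ::= z x S a: FIRST(z x S a) = {z}, so it goes in M[T, t] for t ∈ {z}.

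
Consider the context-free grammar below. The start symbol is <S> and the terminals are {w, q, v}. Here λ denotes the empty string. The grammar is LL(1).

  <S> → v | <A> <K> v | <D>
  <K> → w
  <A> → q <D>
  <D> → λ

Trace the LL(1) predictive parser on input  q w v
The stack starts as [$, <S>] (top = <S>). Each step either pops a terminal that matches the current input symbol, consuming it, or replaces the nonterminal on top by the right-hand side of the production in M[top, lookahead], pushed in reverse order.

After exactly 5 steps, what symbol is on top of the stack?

     Stack          Input    Action
  1  $ <S>          q w v $  expand <S> → <A> <K> v
  2  $ v <K> <A>    q w v $  expand <A> → q <D>
  3  $ v <K> <D> q  q w v $  match q
  4  $ v <K> <D>    w v $    expand <D> → λ
  5  $ v <K>        w v $    expand <K> → w
Stack after step 5: $ v w (top = w).

w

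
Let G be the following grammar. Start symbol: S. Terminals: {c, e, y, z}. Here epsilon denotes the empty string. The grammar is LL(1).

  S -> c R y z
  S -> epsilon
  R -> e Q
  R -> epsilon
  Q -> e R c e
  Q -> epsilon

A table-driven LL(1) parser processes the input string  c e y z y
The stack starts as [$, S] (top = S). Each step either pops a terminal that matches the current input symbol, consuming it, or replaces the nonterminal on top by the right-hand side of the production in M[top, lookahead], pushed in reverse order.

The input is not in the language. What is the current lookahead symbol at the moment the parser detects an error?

y

step 1: stack=$ S  input=c e y z y $  — expand S -> c R y z
step 2: stack=$ z y R c  input=c e y z y $  — match c
step 3: stack=$ z y R  input=e y z y $  — expand R -> e Q
step 4: stack=$ z y Q e  input=e y z y $  — match e
step 5: stack=$ z y Q  input=y z y $  — expand Q -> epsilon
step 6: stack=$ z y  input=y z y $  — match y
step 7: stack=$ z  input=z y $  — match z
step 8: stack=$  input=y $  — error: stack empty but input remains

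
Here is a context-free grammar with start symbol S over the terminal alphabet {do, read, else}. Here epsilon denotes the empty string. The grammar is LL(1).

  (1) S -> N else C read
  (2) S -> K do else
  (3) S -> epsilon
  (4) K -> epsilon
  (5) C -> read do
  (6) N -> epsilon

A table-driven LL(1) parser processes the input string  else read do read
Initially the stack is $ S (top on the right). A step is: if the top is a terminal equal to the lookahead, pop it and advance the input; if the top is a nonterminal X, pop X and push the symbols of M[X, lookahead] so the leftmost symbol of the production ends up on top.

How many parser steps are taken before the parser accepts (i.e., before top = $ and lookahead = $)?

7

step 1: stack=$ S  input=else read do read $  — expand S -> N else C read
step 2: stack=$ read C else N  input=else read do read $  — expand N -> epsilon
step 3: stack=$ read C else  input=else read do read $  — match else
step 4: stack=$ read C  input=read do read $  — expand C -> read do
step 5: stack=$ read do read  input=read do read $  — match read
step 6: stack=$ read do  input=do read $  — match do
step 7: stack=$ read  input=read $  — match read
Accept reached after 7 steps.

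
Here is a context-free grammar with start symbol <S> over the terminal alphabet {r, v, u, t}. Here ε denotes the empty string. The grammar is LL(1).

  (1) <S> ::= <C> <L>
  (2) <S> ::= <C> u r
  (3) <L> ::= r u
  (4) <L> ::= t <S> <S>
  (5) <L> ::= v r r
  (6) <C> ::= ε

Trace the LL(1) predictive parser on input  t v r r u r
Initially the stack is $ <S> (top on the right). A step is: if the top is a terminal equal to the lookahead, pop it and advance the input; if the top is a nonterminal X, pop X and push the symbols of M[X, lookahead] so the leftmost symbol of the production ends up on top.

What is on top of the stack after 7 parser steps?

v

     Stack          Input          Action
  1  $ <S>          t v r r u r $  expand <S> ::= <C> <L>
  2  $ <L> <C>      t v r r u r $  expand <C> ::= ε
  3  $ <L>          t v r r u r $  expand <L> ::= t <S> <S>
  4  $ <S> <S> t    t v r r u r $  match t
  5  $ <S> <S>      v r r u r $    expand <S> ::= <C> <L>
  6  $ <S> <L> <C>  v r r u r $    expand <C> ::= ε
  7  $ <S> <L>      v r r u r $    expand <L> ::= v r r
Stack after step 7: $ <S> r r v (top = v).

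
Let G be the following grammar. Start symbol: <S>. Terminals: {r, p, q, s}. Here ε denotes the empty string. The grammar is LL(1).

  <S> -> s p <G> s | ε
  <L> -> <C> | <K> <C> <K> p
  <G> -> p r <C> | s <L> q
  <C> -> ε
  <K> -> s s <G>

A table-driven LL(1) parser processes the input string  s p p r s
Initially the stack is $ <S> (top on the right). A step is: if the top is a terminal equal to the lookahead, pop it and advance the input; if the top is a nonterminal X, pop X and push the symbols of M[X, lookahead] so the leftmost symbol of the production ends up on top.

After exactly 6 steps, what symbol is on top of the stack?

<C>

step 1: stack=$ <S>  input=s p p r s $  — expand <S> -> s p <G> s
step 2: stack=$ s <G> p s  input=s p p r s $  — match s
step 3: stack=$ s <G> p  input=p p r s $  — match p
step 4: stack=$ s <G>  input=p r s $  — expand <G> -> p r <C>
step 5: stack=$ s <C> r p  input=p r s $  — match p
step 6: stack=$ s <C> r  input=r s $  — match r
Stack after step 6: $ s <C> (top = <C>).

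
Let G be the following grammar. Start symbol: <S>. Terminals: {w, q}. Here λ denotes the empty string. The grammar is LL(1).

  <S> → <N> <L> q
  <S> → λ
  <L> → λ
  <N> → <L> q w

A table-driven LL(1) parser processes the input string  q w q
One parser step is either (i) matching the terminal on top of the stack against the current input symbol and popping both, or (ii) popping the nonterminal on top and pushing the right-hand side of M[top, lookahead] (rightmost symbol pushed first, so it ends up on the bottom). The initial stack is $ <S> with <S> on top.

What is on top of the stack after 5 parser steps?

step 1: stack=$ <S>  input=q w q $  — expand <S> → <N> <L> q
step 2: stack=$ q <L> <N>  input=q w q $  — expand <N> → <L> q w
step 3: stack=$ q <L> w q <L>  input=q w q $  — expand <L> → λ
step 4: stack=$ q <L> w q  input=q w q $  — match q
step 5: stack=$ q <L> w  input=w q $  — match w
Stack after step 5: $ q <L> (top = <L>).

<L>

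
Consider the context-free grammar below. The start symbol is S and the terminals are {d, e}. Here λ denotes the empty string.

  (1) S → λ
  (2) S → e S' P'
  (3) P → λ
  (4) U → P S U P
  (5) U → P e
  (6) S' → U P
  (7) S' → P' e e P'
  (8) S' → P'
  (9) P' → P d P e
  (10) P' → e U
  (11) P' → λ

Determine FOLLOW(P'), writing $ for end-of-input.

FIRST(S) = {λ, e}
FIRST(P) = {λ}
FIRST(U) = {e}  (via P S U P, P e)
FIRST(P') = {λ, d, e}  (via P d P e)
FIRST(S') = {λ, d, e}  (via U P, P' e e P', P')
FOLLOW(S) includes $ since S is the start symbol.
FOLLOW(S): in U→P S U P, S is followed by U P with FIRST {e}. Thus FOLLOW(S) = {$, e}.
FOLLOW(S'): in S→e S' P', S' is followed by P' with FIRST {λ, d, e}; in S→e S' P', the suffix after S' is nullable, so FOLLOW(S') ⊇ FOLLOW(S) = {$, e}. Thus FOLLOW(S') = {$, d, e}.
FOLLOW(P'): in S→e S' P', the suffix after P' is empty, so FOLLOW(P') ⊇ FOLLOW(S) = {$, e}; in S'→P' e e P' (occurrence 1), P' is followed by e e P' with FIRST {e}; in S'→P' e e P' (occurrence 2), the suffix after P' is empty, so FOLLOW(P') ⊇ FOLLOW(S') = {$, d, e}; in S'→P', the suffix after P' is empty, so FOLLOW(P') ⊇ FOLLOW(S') = {$, d, e}. Thus FOLLOW(P') = {$, d, e}.
FOLLOW(U): in U→P S U P, U is followed by P with FIRST {λ}; in U→P S U P, the suffix after U is nullable (adds nothing new); in S'→U P, U is followed by P with FIRST {λ}; in S'→U P, the suffix after U is nullable, so FOLLOW(U) ⊇ FOLLOW(S') = {$, d, e}; in P'→e U, the suffix after U is empty, so FOLLOW(U) ⊇ FOLLOW(P') = {$, d, e}. Thus FOLLOW(U) = {$, d, e}.
FOLLOW(P): in U→P S U P (occurrence 1), P is followed by S U P with FIRST {e}; in U→P S U P (occurrence 2), the suffix after P is empty, so FOLLOW(P) ⊇ FOLLOW(U) = {$, d, e}; in U→P e, P is followed by e with FIRST {e}; in S'→U P, the suffix after P is empty, so FOLLOW(P) ⊇ FOLLOW(S') = {$, d, e}; in P'→P d P e (occurrence 1), P is followed by d P e with FIRST {d}; in P'→P d P e (occurrence 2), P is followed by e with FIRST {e}. Thus FOLLOW(P) = {$, d, e}.

{$, d, e}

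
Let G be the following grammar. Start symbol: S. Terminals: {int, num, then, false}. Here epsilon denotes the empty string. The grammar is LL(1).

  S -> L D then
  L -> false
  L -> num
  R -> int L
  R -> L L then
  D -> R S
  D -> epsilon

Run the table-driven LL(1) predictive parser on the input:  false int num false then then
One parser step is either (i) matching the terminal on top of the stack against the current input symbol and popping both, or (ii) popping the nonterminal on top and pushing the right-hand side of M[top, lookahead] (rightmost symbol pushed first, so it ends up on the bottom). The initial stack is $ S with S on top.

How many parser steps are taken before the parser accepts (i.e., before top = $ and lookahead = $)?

      Stack                Input                            Action
   1  $ S                  false int num false then then $  expand S -> L D then
   2  $ then D L           false int num false then then $  expand L -> false
   3  $ then D false       false int num false then then $  match false
   4  $ then D             int num false then then $        expand D -> R S
   5  $ then S R           int num false then then $        expand R -> int L
   6  $ then S L int       int num false then then $        match int
   7  $ then S L           num false then then $            expand L -> num
   8  $ then S num         num false then then $            match num
   9  $ then S             false then then $                expand S -> L D then
  10  $ then then D L      false then then $                expand L -> false
  11  $ then then D false  false then then $                match false
  12  $ then then D        then then $                      expand D -> epsilon
  13  $ then then          then then $                      match then
  14  $ then               then $                           match then
Accept reached after 14 steps.

14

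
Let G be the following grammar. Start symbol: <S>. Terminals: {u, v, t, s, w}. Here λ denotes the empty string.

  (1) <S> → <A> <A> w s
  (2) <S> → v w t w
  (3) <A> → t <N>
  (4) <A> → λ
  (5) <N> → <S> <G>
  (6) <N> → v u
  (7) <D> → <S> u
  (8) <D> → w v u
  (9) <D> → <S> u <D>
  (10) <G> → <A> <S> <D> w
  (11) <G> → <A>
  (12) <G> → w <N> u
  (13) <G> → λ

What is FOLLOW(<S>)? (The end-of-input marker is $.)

{$, t, u, v, w}

FIRST(<A>) = {λ, t}
FIRST(<S>) = {t, v, w}  (via <A> <A> w s)
FIRST(<N>) = {t, v, w}  (via <S> <G>)
FIRST(<D>) = {t, v, w}  (via <S> u, <S> u <D>)
FIRST(<G>) = {λ, t, v, w}  (via <A> <S> <D> w, <A>)
FOLLOW(<S>) includes $ since <S> is the start symbol.
FOLLOW(<D>): in <D>→<S> u <D>, the suffix after <D> is empty (adds nothing new); in <G>→<A> <S> <D> w, <D> is followed by w with FIRST {w}. Thus FOLLOW(<D>) = {w}.
FOLLOW(<S>): in <N>→<S> <G>, <S> is followed by <G> with FIRST {λ, t, v, w}; in <N>→<S> <G>, the suffix after <S> is nullable, so FOLLOW(<S>) ⊇ FOLLOW(<N>) = {t, u, v, w}; in <D>→<S> u, <S> is followed by u with FIRST {u}; in <D>→<S> u <D>, <S> is followed by u <D> with FIRST {u}; in <G>→<A> <S> <D> w, <S> is followed by <D> w with FIRST {t, v, w}. Thus FOLLOW(<S>) = {$, t, u, v, w}.
FOLLOW(<A>): in <S>→<A> <A> w s (occurrence 1), <A> is followed by <A> w s with FIRST {t, w}; in <S>→<A> <A> w s (occurrence 2), <A> is followed by w s with FIRST {w}; in <G>→<A> <S> <D> w, <A> is followed by <S> <D> w with FIRST {t, v, w}; in <G>→<A>, the suffix after <A> is empty, so FOLLOW(<A>) ⊇ FOLLOW(<G>) = {t, u, v, w}. Thus FOLLOW(<A>) = {t, u, v, w}.
FOLLOW(<N>): in <A>→t <N>, the suffix after <N> is empty, so FOLLOW(<N>) ⊇ FOLLOW(<A>) = {t, u, v, w}; in <G>→w <N> u, <N> is followed by u with FIRST {u}. Thus FOLLOW(<N>) = {t, u, v, w}.
FOLLOW(<G>): in <N>→<S> <G>, the suffix after <G> is empty, so FOLLOW(<G>) ⊇ FOLLOW(<N>) = {t, u, v, w}. Thus FOLLOW(<G>) = {t, u, v, w}.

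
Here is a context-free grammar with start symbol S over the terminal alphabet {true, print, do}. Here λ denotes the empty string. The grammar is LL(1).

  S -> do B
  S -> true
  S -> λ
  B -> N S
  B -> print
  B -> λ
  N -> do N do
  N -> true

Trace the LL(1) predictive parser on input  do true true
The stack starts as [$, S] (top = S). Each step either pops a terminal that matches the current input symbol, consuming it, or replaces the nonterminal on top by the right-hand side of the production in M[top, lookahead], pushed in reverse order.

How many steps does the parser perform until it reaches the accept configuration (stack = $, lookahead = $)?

step 1: stack=$ S  input=do true true $  — expand S -> do B
step 2: stack=$ B do  input=do true true $  — match do
step 3: stack=$ B  input=true true $  — expand B -> N S
step 4: stack=$ S N  input=true true $  — expand N -> true
step 5: stack=$ S true  input=true true $  — match true
step 6: stack=$ S  input=true $  — expand S -> true
step 7: stack=$ true  input=true $  — match true
Accept reached after 7 steps.

7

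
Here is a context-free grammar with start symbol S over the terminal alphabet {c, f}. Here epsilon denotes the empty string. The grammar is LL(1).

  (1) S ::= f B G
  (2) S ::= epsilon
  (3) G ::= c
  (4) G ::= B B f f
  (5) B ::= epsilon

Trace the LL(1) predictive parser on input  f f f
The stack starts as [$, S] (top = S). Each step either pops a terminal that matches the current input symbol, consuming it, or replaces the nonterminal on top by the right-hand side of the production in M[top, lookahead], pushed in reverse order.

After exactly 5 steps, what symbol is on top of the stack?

B

step 1: stack=$ S  input=f f f $  — expand S ::= f B G
step 2: stack=$ G B f  input=f f f $  — match f
step 3: stack=$ G B  input=f f $  — expand B ::= epsilon
step 4: stack=$ G  input=f f $  — expand G ::= B B f f
step 5: stack=$ f f B B  input=f f $  — expand B ::= epsilon
Stack after step 5: $ f f B (top = B).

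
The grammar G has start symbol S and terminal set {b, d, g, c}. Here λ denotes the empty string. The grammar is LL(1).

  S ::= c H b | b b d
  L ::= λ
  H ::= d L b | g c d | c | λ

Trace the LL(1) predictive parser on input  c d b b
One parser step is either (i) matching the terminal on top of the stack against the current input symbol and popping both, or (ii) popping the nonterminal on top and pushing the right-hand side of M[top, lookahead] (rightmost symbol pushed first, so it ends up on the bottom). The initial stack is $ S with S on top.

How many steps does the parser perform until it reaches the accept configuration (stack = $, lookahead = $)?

     Stack      Input      Action
  1  $ S        c d b b $  expand S ::= c H b
  2  $ b H c    c d b b $  match c
  3  $ b H      d b b $    expand H ::= d L b
  4  $ b b L d  d b b $    match d
  5  $ b b L    b b $      expand L ::= λ
  6  $ b b      b b $      match b
  7  $ b        b $        match b
Accept reached after 7 steps.

7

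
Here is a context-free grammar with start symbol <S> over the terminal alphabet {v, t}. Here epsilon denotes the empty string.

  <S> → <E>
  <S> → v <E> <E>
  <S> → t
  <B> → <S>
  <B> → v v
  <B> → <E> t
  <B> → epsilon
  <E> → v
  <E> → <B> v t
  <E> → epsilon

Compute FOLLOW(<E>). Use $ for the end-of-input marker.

FIRST(<S>) = {epsilon, t, v}  (via <E>)
FIRST(<B>) = {epsilon, t, v}  (via <S>, <E> t)
FIRST(<E>) = {epsilon, t, v}  (via <B> v t)
FOLLOW(<S>) includes $ since <S> is the start symbol.
FOLLOW(<B>): in <E>→<B> v t, <B> is followed by v t with FIRST {v}. Thus FOLLOW(<B>) = {v}.
FOLLOW(<S>): in <B>→<S>, the suffix after <S> is empty, so FOLLOW(<S>) ⊇ FOLLOW(<B>) = {v}. Thus FOLLOW(<S>) = {$, v}.
FOLLOW(<E>): in <S>→<E>, the suffix after <E> is empty, so FOLLOW(<E>) ⊇ FOLLOW(<S>) = {$, v}; in <S>→v <E> <E> (occurrence 1), <E> is followed by <E> with FIRST {epsilon, t, v}; in <S>→v <E> <E> (occurrence 1), the suffix after <E> is nullable, so FOLLOW(<E>) ⊇ FOLLOW(<S>) = {$, v}; in <S>→v <E> <E> (occurrence 2), the suffix after <E> is empty, so FOLLOW(<E>) ⊇ FOLLOW(<S>) = {$, v}; in <B>→<E> t, <E> is followed by t with FIRST {t}. Thus FOLLOW(<E>) = {$, t, v}.

{$, t, v}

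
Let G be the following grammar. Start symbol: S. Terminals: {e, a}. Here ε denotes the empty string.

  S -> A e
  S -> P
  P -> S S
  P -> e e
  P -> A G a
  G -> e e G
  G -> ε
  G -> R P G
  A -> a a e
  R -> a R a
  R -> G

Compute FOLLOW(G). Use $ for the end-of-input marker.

{a, e}

FIRST(A) = {a}
FIRST(S) = {a, e}  (via A e, P)
FIRST(P) = {a, e}  (via S S, A G a)
FIRST(G) = {ε, a, e}  (via R P G)
FIRST(R) = {ε, a, e}  (via G)
FOLLOW(S) includes $ since S is the start symbol.
FOLLOW(A): in S->A e, A is followed by e with FIRST {e}; in P->A G a, A is followed by G a with FIRST {a, e}. Thus FOLLOW(A) = {a, e}.
FOLLOW(R): in G->R P G, R is followed by P G with FIRST {a, e}; in R->a R a, R is followed by a with FIRST {a}. Thus FOLLOW(R) = {a, e}.
FOLLOW(G): in P->A G a, G is followed by a with FIRST {a}; in G->e e G, the suffix after G is empty (adds nothing new); in G->R P G, the suffix after G is empty (adds nothing new); in R->G, the suffix after G is empty, so FOLLOW(G) ⊇ FOLLOW(R) = {a, e}. Thus FOLLOW(G) = {a, e}.
FOLLOW(S): in P->S S (occurrence 1), S is followed by S with FIRST {a, e}; in P->S S (occurrence 2), the suffix after S is empty, so FOLLOW(S) ⊇ FOLLOW(P) = {$, a, e}. Thus FOLLOW(S) = {$, a, e}.
FOLLOW(P): in S->P, the suffix after P is empty, so FOLLOW(P) ⊇ FOLLOW(S) = {$, a, e}; in G->R P G, P is followed by G with FIRST {ε, a, e}; in G->R P G, the suffix after P is nullable, so FOLLOW(P) ⊇ FOLLOW(G) = {a, e}. Thus FOLLOW(P) = {$, a, e}.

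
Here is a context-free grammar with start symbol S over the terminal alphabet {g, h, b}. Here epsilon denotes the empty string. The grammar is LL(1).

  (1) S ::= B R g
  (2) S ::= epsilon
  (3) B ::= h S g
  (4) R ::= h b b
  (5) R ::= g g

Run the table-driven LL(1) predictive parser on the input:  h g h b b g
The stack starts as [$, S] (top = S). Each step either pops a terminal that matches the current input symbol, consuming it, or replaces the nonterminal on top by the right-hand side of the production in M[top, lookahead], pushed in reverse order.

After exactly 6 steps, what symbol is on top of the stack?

h

step 1: stack=$ S  input=h g h b b g $  — expand S ::= B R g
step 2: stack=$ g R B  input=h g h b b g $  — expand B ::= h S g
step 3: stack=$ g R g S h  input=h g h b b g $  — match h
step 4: stack=$ g R g S  input=g h b b g $  — expand S ::= epsilon
step 5: stack=$ g R g  input=g h b b g $  — match g
step 6: stack=$ g R  input=h b b g $  — expand R ::= h b b
Stack after step 6: $ g b b h (top = h).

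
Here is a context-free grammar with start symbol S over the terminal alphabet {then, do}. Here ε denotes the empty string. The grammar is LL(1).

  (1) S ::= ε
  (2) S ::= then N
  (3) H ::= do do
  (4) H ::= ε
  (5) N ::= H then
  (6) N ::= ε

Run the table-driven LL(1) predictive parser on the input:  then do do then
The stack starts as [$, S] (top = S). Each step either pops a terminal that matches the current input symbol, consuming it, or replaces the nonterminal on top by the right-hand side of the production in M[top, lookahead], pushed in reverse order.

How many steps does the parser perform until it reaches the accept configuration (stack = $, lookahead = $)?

7

     Stack         Input              Action
  1  $ S           then do do then $  expand S ::= then N
  2  $ N then      then do do then $  match then
  3  $ N           do do then $       expand N ::= H then
  4  $ then H      do do then $       expand H ::= do do
  5  $ then do do  do do then $       match do
  6  $ then do     do then $          match do
  7  $ then        then $             match then
Accept reached after 7 steps.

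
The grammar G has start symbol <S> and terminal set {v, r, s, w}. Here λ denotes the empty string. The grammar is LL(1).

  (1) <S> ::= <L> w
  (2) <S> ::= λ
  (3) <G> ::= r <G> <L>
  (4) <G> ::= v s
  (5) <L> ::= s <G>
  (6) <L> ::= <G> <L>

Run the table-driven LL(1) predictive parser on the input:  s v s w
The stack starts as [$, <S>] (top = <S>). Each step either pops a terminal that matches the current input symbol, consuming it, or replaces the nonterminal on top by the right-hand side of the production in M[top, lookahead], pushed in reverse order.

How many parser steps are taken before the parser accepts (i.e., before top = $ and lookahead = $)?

7

step 1: stack=$ <S>  input=s v s w $  — expand <S> ::= <L> w
step 2: stack=$ w <L>  input=s v s w $  — expand <L> ::= s <G>
step 3: stack=$ w <G> s  input=s v s w $  — match s
step 4: stack=$ w <G>  input=v s w $  — expand <G> ::= v s
step 5: stack=$ w s v  input=v s w $  — match v
step 6: stack=$ w s  input=s w $  — match s
step 7: stack=$ w  input=w $  — match w
Accept reached after 7 steps.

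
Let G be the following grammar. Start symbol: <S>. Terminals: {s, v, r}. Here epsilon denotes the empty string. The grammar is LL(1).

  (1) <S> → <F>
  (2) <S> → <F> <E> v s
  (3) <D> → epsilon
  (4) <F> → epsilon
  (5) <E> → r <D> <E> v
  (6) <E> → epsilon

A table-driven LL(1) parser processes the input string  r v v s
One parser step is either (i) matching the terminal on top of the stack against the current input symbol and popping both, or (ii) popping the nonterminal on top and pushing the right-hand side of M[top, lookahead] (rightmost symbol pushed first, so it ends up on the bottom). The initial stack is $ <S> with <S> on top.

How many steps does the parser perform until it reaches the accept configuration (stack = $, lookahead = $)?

9

     Stack              Input      Action
  1  $ <S>              r v v s $  expand <S> → <F> <E> v s
  2  $ s v <E> <F>      r v v s $  expand <F> → epsilon
  3  $ s v <E>          r v v s $  expand <E> → r <D> <E> v
  4  $ s v v <E> <D> r  r v v s $  match r
  5  $ s v v <E> <D>    v v s $    expand <D> → epsilon
  6  $ s v v <E>        v v s $    expand <E> → epsilon
  7  $ s v v            v v s $    match v
  8  $ s v              v s $      match v
  9  $ s                s $        match s
Accept reached after 9 steps.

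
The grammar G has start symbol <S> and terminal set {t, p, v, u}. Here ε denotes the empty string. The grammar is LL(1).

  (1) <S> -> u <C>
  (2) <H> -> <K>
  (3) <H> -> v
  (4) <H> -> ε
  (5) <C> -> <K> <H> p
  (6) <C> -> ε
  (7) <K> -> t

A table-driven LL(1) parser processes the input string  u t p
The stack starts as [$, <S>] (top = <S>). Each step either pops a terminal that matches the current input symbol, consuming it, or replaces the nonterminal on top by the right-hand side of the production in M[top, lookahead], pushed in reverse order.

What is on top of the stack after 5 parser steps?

     Stack        Input    Action
  1  $ <S>        u t p $  expand <S> -> u <C>
  2  $ <C> u      u t p $  match u
  3  $ <C>        t p $    expand <C> -> <K> <H> p
  4  $ p <H> <K>  t p $    expand <K> -> t
  5  $ p <H> t    t p $    match t
Stack after step 5: $ p <H> (top = <H>).

<H>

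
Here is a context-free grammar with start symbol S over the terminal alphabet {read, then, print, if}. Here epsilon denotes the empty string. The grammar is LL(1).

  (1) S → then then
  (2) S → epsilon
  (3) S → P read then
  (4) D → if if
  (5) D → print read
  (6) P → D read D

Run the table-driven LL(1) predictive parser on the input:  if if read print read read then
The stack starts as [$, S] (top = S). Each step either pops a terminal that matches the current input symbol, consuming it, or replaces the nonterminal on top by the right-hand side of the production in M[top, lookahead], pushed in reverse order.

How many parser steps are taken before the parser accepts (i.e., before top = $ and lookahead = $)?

11

step 1: stack=$ S  input=if if read print read read then $  — expand S → P read then
step 2: stack=$ then read P  input=if if read print read read then $  — expand P → D read D
step 3: stack=$ then read D read D  input=if if read print read read then $  — expand D → if if
step 4: stack=$ then read D read if if  input=if if read print read read then $  — match if
step 5: stack=$ then read D read if  input=if read print read read then $  — match if
step 6: stack=$ then read D read  input=read print read read then $  — match read
step 7: stack=$ then read D  input=print read read then $  — expand D → print read
step 8: stack=$ then read read print  input=print read read then $  — match print
step 9: stack=$ then read read  input=read read then $  — match read
step 10: stack=$ then read  input=read then $  — match read
step 11: stack=$ then  input=then $  — match then
Accept reached after 11 steps.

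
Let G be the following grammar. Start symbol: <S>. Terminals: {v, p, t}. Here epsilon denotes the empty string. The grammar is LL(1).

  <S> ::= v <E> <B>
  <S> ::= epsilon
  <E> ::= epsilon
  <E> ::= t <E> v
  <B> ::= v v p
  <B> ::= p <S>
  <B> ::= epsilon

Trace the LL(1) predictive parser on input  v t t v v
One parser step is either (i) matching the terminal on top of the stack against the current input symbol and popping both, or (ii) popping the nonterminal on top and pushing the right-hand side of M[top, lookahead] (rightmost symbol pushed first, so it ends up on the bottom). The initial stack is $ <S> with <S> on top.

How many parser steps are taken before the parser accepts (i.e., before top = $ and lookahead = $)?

      Stack            Input        Action
   1  $ <S>            v t t v v $  expand <S> ::= v <E> <B>
   2  $ <B> <E> v      v t t v v $  match v
   3  $ <B> <E>        t t v v $    expand <E> ::= t <E> v
   4  $ <B> v <E> t    t t v v $    match t
   5  $ <B> v <E>      t v v $      expand <E> ::= t <E> v
   6  $ <B> v v <E> t  t v v $      match t
   7  $ <B> v v <E>    v v $        expand <E> ::= epsilon
   8  $ <B> v v        v v $        match v
   9  $ <B> v          v $          match v
  10  $ <B>            $            expand <B> ::= epsilon
Accept reached after 10 steps.

10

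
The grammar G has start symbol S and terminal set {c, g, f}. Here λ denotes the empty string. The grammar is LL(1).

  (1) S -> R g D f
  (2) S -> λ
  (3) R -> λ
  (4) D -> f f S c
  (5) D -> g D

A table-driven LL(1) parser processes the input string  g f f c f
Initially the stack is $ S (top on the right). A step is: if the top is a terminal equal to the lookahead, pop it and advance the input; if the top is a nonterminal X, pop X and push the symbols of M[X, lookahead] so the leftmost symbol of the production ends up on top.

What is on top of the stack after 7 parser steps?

step 1: stack=$ S  input=g f f c f $  — expand S -> R g D f
step 2: stack=$ f D g R  input=g f f c f $  — expand R -> λ
step 3: stack=$ f D g  input=g f f c f $  — match g
step 4: stack=$ f D  input=f f c f $  — expand D -> f f S c
step 5: stack=$ f c S f f  input=f f c f $  — match f
step 6: stack=$ f c S f  input=f c f $  — match f
step 7: stack=$ f c S  input=c f $  — expand S -> λ
Stack after step 7: $ f c (top = c).

c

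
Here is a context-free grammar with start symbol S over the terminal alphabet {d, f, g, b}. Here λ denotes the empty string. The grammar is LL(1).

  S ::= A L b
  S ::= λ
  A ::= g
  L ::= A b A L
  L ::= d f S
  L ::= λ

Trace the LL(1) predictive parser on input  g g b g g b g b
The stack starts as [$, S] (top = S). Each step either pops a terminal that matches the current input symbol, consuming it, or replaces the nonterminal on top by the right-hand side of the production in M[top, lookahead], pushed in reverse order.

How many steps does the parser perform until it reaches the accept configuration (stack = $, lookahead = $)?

17

      Stack        Input              Action
   1  $ S          g g b g g b g b $  expand S ::= A L b
   2  $ b L A      g g b g g b g b $  expand A ::= g
   3  $ b L g      g g b g g b g b $  match g
   4  $ b L        g b g g b g b $    expand L ::= A b A L
   5  $ b L A b A  g b g g b g b $    expand A ::= g
   6  $ b L A b g  g b g g b g b $    match g
   7  $ b L A b    b g g b g b $      match b
   8  $ b L A      g g b g b $        expand A ::= g
   9  $ b L g      g g b g b $        match g
  10  $ b L        g b g b $          expand L ::= A b A L
  11  $ b L A b A  g b g b $          expand A ::= g
  12  $ b L A b g  g b g b $          match g
  13  $ b L A b    b g b $            match b
  14  $ b L A      g b $              expand A ::= g
  15  $ b L g      g b $              match g
  16  $ b L        b $                expand L ::= λ
  17  $ b          b $                match b
Accept reached after 17 steps.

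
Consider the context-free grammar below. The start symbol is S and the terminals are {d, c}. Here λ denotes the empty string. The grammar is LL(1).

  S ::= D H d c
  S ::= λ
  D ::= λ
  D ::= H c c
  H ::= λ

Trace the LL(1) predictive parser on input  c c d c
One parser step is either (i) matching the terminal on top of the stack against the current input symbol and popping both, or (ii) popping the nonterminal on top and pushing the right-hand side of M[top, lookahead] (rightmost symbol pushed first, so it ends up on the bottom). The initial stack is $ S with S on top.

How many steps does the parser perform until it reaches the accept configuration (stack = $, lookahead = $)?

8

     Stack          Input      Action
  1  $ S            c c d c $  expand S ::= D H d c
  2  $ c d H D      c c d c $  expand D ::= H c c
  3  $ c d H c c H  c c d c $  expand H ::= λ
  4  $ c d H c c    c c d c $  match c
  5  $ c d H c      c d c $    match c
  6  $ c d H        d c $      expand H ::= λ
  7  $ c d          d c $      match d
  8  $ c            c $        match c
Accept reached after 8 steps.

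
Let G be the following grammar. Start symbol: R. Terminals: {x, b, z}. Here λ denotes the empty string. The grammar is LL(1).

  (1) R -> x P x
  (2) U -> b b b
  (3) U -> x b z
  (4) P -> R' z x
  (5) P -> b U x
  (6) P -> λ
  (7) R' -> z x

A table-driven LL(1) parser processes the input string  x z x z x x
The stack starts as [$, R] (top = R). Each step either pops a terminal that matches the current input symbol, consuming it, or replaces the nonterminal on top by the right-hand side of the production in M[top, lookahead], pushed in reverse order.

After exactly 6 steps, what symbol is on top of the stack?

z

step 1: stack=$ R  input=x z x z x x $  — expand R -> x P x
step 2: stack=$ x P x  input=x z x z x x $  — match x
step 3: stack=$ x P  input=z x z x x $  — expand P -> R' z x
step 4: stack=$ x x z R'  input=z x z x x $  — expand R' -> z x
step 5: stack=$ x x z x z  input=z x z x x $  — match z
step 6: stack=$ x x z x  input=x z x x $  — match x
Stack after step 6: $ x x z (top = z).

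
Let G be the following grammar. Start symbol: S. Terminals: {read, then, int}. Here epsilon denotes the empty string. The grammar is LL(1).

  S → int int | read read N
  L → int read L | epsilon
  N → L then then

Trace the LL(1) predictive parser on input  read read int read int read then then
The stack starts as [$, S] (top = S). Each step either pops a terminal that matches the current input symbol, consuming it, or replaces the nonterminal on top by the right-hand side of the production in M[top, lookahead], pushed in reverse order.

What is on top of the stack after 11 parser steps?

step 1: stack=$ S  input=read read int read int read then then $  — expand S → read read N
step 2: stack=$ N read read  input=read read int read int read then then $  — match read
step 3: stack=$ N read  input=read int read int read then then $  — match read
step 4: stack=$ N  input=int read int read then then $  — expand N → L then then
step 5: stack=$ then then L  input=int read int read then then $  — expand L → int read L
step 6: stack=$ then then L read int  input=int read int read then then $  — match int
step 7: stack=$ then then L read  input=read int read then then $  — match read
step 8: stack=$ then then L  input=int read then then $  — expand L → int read L
step 9: stack=$ then then L read int  input=int read then then $  — match int
step 10: stack=$ then then L read  input=read then then $  — match read
step 11: stack=$ then then L  input=then then $  — expand L → epsilon
Stack after step 11: $ then then (top = then).

then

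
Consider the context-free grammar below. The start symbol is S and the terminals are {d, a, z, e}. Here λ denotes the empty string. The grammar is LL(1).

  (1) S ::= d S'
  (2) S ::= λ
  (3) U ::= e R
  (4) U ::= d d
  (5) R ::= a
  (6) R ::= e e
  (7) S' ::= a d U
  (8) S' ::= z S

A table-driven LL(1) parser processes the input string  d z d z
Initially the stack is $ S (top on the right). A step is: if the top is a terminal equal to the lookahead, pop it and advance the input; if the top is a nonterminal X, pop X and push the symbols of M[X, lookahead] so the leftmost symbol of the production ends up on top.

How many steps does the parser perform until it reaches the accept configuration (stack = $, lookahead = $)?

9

     Stack   Input      Action
  1  $ S     d z d z $  expand S ::= d S'
  2  $ S' d  d z d z $  match d
  3  $ S'    z d z $    expand S' ::= z S
  4  $ S z   z d z $    match z
  5  $ S     d z $      expand S ::= d S'
  6  $ S' d  d z $      match d
  7  $ S'    z $        expand S' ::= z S
  8  $ S z   z $        match z
  9  $ S     $          expand S ::= λ
Accept reached after 9 steps.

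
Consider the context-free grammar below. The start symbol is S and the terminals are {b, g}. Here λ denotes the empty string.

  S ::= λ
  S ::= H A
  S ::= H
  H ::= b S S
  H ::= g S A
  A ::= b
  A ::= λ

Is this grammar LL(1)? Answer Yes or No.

No

FIRST(S) = {λ, b, g}
FIRST(H) = {b, g}
FIRST(A) = {λ, b}
FOLLOW(S) = {$, b, g}
FOLLOW(H) = {$, b, g}
FOLLOW(A) = {$, b, g}
Cell M[A, b] receives both A ::= b and A ::= λ — the grammar is not LL(1).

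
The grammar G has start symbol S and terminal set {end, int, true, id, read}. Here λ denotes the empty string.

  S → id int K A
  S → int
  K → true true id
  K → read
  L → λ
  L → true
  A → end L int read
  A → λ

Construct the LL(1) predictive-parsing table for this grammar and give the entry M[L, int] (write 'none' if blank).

FIRST(S) = {id, int}
FIRST(K) = {read, true}
FIRST(L) = {λ, true}
FIRST(A) = {λ, end}
FOLLOW(S) includes $ since S is the start symbol.
FOLLOW(L): in A→end L int read, L is followed by int read with FIRST {int}. Thus FOLLOW(L) = {int}.
For L → λ: FIRST(λ) = {λ}, so it goes in M[L, t] for t ∈ {}; since λ ∈ FIRST, also for every t ∈ FOLLOW(L) = {int}.
For L → true: FIRST(true) = {true}, so it goes in M[L, t] for t ∈ {true}.

L → λ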